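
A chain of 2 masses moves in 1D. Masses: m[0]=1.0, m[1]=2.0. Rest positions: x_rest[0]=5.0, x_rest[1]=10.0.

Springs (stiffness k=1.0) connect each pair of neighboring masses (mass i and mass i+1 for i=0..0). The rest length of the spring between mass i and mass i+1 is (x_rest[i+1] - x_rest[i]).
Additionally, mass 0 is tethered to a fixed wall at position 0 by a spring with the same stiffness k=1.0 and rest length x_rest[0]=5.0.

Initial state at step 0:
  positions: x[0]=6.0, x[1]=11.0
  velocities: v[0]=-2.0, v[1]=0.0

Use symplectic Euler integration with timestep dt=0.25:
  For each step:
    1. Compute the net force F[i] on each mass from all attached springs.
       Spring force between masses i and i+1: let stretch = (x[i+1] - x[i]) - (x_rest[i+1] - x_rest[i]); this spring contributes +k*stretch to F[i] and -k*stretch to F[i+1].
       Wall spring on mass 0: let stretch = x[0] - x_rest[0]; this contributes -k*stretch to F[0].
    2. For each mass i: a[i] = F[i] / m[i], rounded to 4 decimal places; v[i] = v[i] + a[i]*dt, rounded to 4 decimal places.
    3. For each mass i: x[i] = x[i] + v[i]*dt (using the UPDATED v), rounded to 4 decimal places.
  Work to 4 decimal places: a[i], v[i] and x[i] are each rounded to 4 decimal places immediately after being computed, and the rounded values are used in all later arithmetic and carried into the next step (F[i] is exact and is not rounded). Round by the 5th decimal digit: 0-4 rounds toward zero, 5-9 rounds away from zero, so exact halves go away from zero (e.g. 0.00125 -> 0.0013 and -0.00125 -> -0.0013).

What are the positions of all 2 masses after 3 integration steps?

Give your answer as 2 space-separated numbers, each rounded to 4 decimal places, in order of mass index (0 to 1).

Step 0: x=[6.0000 11.0000] v=[-2.0000 0.0000]
Step 1: x=[5.4375 11.0000] v=[-2.2500 0.0000]
Step 2: x=[4.8828 10.9824] v=[-2.2188 -0.0703]
Step 3: x=[4.4042 10.9305] v=[-1.9146 -0.2078]

Answer: 4.4042 10.9305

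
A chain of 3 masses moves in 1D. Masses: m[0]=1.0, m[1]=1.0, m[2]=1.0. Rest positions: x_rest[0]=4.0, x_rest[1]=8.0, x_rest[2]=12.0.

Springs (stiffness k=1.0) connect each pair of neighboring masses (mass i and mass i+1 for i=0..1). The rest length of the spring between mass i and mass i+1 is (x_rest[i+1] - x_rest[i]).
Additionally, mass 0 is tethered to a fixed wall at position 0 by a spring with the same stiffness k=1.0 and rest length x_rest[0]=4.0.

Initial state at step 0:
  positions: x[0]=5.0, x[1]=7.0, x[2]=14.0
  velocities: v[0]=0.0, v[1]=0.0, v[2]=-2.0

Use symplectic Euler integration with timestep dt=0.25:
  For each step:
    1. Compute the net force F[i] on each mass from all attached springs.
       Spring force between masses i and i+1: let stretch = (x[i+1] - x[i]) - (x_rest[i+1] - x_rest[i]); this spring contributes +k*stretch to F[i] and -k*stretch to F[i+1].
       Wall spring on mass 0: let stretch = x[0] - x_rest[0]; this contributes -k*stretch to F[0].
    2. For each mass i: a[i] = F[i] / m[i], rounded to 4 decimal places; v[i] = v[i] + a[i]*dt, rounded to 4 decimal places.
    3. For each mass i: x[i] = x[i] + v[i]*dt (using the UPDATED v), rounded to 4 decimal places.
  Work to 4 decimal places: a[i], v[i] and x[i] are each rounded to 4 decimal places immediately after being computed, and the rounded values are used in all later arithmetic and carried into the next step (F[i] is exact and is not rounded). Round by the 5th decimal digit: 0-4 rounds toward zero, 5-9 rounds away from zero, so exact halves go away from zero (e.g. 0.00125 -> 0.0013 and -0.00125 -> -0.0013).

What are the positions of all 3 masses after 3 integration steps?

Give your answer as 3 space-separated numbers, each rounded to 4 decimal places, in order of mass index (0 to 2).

Step 0: x=[5.0000 7.0000 14.0000] v=[0.0000 0.0000 -2.0000]
Step 1: x=[4.8125 7.3125 13.3125] v=[-0.7500 1.2500 -2.7500]
Step 2: x=[4.4805 7.8438 12.5000] v=[-1.3281 2.1250 -3.2500]
Step 3: x=[4.0787 8.4559 11.6465] v=[-1.6074 2.4482 -3.4141]

Answer: 4.0787 8.4559 11.6465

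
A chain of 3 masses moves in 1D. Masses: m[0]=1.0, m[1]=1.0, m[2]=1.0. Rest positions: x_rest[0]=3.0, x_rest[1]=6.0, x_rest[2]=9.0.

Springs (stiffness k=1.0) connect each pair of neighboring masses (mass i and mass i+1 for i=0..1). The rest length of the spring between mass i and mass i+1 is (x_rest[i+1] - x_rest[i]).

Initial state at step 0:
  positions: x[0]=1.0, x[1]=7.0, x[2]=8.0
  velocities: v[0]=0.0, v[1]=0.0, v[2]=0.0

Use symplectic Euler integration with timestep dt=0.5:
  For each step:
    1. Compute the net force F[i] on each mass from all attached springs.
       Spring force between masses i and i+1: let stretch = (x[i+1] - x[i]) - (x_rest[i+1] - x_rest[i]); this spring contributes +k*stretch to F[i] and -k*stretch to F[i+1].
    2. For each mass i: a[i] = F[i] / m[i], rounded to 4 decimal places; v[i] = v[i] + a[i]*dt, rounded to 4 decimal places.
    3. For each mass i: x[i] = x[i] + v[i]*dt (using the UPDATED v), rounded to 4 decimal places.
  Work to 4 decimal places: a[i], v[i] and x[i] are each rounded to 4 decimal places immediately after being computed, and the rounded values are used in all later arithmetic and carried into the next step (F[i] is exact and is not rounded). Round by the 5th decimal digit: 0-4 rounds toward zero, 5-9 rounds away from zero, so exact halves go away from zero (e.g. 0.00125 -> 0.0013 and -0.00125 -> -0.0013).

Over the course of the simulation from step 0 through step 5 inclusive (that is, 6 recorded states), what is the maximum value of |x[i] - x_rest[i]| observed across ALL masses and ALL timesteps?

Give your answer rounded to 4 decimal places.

Step 0: x=[1.0000 7.0000 8.0000] v=[0.0000 0.0000 0.0000]
Step 1: x=[1.7500 5.7500 8.5000] v=[1.5000 -2.5000 1.0000]
Step 2: x=[2.7500 4.1875 9.0625] v=[2.0000 -3.1250 1.1250]
Step 3: x=[3.3594 3.4844 9.1563] v=[1.2188 -1.4063 0.1875]
Step 4: x=[3.2501 4.1680 8.5821] v=[-0.2187 1.3672 -1.1485]
Step 5: x=[2.6202 5.7257 7.6543] v=[-1.2598 3.1153 -1.8556]
Max displacement = 2.5156

Answer: 2.5156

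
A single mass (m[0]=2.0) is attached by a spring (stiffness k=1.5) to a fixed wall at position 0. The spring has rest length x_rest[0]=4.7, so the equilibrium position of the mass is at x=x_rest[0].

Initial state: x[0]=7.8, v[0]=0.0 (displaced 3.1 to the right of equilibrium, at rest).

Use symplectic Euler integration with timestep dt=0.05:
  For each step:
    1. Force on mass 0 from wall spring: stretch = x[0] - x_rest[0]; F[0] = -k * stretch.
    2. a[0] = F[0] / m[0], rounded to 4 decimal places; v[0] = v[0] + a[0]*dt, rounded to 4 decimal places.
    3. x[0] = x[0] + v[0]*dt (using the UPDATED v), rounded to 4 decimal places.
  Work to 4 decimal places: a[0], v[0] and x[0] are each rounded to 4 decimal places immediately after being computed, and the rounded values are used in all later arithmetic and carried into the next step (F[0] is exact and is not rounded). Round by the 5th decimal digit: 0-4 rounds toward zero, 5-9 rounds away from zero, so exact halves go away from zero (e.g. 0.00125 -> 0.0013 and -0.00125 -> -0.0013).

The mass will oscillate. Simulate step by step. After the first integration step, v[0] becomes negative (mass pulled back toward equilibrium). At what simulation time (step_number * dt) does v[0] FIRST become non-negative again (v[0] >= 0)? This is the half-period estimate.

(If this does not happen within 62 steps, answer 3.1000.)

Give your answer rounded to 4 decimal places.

Answer: 3.1000

Derivation:
Step 0: x=[7.8000] v=[0.0000]
Step 1: x=[7.7942] v=[-0.1163]
Step 2: x=[7.7826] v=[-0.2323]
Step 3: x=[7.7652] v=[-0.3479]
Step 4: x=[7.7421] v=[-0.4628]
Step 5: x=[7.7133] v=[-0.5769]
Step 6: x=[7.6788] v=[-0.6899]
Step 7: x=[7.6387] v=[-0.8016]
Step 8: x=[7.5931] v=[-0.9118]
Step 9: x=[7.5421] v=[-1.0203]
Step 10: x=[7.4858] v=[-1.1269]
Step 11: x=[7.4242] v=[-1.2314]
Step 12: x=[7.3575] v=[-1.3336]
Step 13: x=[7.2858] v=[-1.4333]
Step 14: x=[7.2093] v=[-1.5303]
Step 15: x=[7.1281] v=[-1.6244]
Step 16: x=[7.0423] v=[-1.7155]
Step 17: x=[6.9521] v=[-1.8033]
Step 18: x=[6.8577] v=[-1.8878]
Step 19: x=[6.7593] v=[-1.9687]
Step 20: x=[6.6570] v=[-2.0459]
Step 21: x=[6.5510] v=[-2.1193]
Step 22: x=[6.4416] v=[-2.1887]
Step 23: x=[6.3289] v=[-2.2540]
Step 24: x=[6.2131] v=[-2.3151]
Step 25: x=[6.0945] v=[-2.3718]
Step 26: x=[5.9733] v=[-2.4241]
Step 27: x=[5.8497] v=[-2.4719]
Step 28: x=[5.7240] v=[-2.5150]
Step 29: x=[5.5963] v=[-2.5534]
Step 30: x=[5.4670] v=[-2.5870]
Step 31: x=[5.3362] v=[-2.6158]
Step 32: x=[5.2042] v=[-2.6397]
Step 33: x=[5.0713] v=[-2.6586]
Step 34: x=[4.9377] v=[-2.6725]
Step 35: x=[4.8036] v=[-2.6814]
Step 36: x=[4.6693] v=[-2.6853]
Step 37: x=[4.5351] v=[-2.6842]
Step 38: x=[4.4012] v=[-2.6780]
Step 39: x=[4.2679] v=[-2.6668]
Step 40: x=[4.1354] v=[-2.6506]
Step 41: x=[4.0039] v=[-2.6294]
Step 42: x=[3.8737] v=[-2.6033]
Step 43: x=[3.7451] v=[-2.5723]
Step 44: x=[3.6183] v=[-2.5365]
Step 45: x=[3.4935] v=[-2.4959]
Step 46: x=[3.3710] v=[-2.4507]
Step 47: x=[3.2510] v=[-2.4009]
Step 48: x=[3.1337] v=[-2.3466]
Step 49: x=[3.0193] v=[-2.2879]
Step 50: x=[2.9081] v=[-2.2249]
Step 51: x=[2.8002] v=[-2.1577]
Step 52: x=[2.6959] v=[-2.0865]
Step 53: x=[2.5953] v=[-2.0113]
Step 54: x=[2.4987] v=[-1.9324]
Step 55: x=[2.4062] v=[-1.8499]
Step 56: x=[2.3180] v=[-1.7639]
Step 57: x=[2.2343] v=[-1.6746]
Step 58: x=[2.1552] v=[-1.5821]
Step 59: x=[2.0809] v=[-1.4867]
Step 60: x=[2.0115] v=[-1.3885]
Step 61: x=[1.9471] v=[-1.2877]
Step 62: x=[1.8879] v=[-1.1845]
v[0] did not become non-negative within 62 steps; using fallback time=3.1000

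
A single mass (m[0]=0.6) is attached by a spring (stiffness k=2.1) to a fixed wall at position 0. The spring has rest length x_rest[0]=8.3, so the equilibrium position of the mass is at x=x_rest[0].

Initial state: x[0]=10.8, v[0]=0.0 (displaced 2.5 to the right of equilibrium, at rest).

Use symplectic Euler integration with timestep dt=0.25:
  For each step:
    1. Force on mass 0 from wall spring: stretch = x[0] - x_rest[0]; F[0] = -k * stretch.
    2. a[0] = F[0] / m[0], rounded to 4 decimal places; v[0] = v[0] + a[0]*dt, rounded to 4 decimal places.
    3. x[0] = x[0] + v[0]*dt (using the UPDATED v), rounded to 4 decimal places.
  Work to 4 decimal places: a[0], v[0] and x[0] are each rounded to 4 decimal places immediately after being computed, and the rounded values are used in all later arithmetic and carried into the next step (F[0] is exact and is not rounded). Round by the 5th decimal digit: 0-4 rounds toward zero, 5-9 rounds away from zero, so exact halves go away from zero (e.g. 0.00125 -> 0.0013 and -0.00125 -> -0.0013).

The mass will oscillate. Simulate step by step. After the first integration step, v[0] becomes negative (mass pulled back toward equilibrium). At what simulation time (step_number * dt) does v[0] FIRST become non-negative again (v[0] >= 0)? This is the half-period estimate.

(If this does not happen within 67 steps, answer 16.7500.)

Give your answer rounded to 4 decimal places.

Step 0: x=[10.8000] v=[0.0000]
Step 1: x=[10.2531] v=[-2.1875]
Step 2: x=[9.2790] v=[-3.8965]
Step 3: x=[8.0907] v=[-4.7531]
Step 4: x=[6.9482] v=[-4.5700]
Step 5: x=[6.1014] v=[-3.3872]
Step 6: x=[5.7356] v=[-1.4634]
Step 7: x=[5.9307] v=[0.7805]
First v>=0 after going negative at step 7, time=1.7500

Answer: 1.7500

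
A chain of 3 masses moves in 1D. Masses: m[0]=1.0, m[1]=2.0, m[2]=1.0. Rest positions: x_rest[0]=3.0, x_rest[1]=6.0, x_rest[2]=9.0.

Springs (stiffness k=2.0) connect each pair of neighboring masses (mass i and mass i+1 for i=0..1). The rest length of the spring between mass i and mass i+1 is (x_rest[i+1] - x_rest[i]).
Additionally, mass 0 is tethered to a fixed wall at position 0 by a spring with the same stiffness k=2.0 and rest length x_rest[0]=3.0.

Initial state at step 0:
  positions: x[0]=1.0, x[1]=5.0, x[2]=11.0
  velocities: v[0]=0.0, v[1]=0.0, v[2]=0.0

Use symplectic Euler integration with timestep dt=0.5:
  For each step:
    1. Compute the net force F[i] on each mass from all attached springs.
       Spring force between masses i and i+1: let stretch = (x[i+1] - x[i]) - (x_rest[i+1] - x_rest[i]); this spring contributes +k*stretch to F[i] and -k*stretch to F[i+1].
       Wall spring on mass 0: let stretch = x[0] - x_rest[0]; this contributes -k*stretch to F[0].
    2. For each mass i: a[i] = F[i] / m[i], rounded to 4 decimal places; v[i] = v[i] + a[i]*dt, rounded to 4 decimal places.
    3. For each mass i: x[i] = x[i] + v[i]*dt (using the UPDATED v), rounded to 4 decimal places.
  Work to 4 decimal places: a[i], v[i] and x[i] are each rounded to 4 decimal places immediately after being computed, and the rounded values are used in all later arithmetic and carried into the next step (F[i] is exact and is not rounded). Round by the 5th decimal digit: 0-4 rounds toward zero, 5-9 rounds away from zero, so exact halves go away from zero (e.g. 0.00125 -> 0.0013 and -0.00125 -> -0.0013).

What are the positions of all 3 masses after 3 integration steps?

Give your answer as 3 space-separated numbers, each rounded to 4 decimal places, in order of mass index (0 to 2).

Step 0: x=[1.0000 5.0000 11.0000] v=[0.0000 0.0000 0.0000]
Step 1: x=[2.5000 5.5000 9.5000] v=[3.0000 1.0000 -3.0000]
Step 2: x=[4.2500 6.2500 7.5000] v=[3.5000 1.5000 -4.0000]
Step 3: x=[4.8750 6.8125 6.3750] v=[1.2500 1.1250 -2.2500]

Answer: 4.8750 6.8125 6.3750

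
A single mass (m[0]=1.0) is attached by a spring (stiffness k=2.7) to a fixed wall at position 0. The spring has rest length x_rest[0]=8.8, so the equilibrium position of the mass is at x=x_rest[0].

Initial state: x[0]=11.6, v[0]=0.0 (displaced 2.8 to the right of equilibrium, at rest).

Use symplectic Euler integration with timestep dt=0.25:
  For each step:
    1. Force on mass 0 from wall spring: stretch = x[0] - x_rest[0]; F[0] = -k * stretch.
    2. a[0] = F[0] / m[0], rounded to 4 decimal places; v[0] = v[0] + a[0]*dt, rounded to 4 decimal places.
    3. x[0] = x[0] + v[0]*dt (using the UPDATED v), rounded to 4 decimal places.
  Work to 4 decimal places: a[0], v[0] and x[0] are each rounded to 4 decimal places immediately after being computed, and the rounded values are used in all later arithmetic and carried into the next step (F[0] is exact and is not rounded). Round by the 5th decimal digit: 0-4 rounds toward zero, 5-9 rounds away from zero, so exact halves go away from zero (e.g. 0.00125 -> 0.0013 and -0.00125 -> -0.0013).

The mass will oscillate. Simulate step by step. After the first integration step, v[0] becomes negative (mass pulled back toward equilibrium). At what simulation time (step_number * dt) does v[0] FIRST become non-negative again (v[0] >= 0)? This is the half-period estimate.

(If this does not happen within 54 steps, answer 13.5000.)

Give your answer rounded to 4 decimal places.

Step 0: x=[11.6000] v=[0.0000]
Step 1: x=[11.1275] v=[-1.8900]
Step 2: x=[10.2622] v=[-3.4611]
Step 3: x=[9.1502] v=[-4.4481]
Step 4: x=[7.9791] v=[-4.6845]
Step 5: x=[6.9465] v=[-4.1304]
Step 6: x=[6.2267] v=[-2.8793]
Step 7: x=[5.9411] v=[-1.1423]
Step 8: x=[6.1380] v=[0.7875]
First v>=0 after going negative at step 8, time=2.0000

Answer: 2.0000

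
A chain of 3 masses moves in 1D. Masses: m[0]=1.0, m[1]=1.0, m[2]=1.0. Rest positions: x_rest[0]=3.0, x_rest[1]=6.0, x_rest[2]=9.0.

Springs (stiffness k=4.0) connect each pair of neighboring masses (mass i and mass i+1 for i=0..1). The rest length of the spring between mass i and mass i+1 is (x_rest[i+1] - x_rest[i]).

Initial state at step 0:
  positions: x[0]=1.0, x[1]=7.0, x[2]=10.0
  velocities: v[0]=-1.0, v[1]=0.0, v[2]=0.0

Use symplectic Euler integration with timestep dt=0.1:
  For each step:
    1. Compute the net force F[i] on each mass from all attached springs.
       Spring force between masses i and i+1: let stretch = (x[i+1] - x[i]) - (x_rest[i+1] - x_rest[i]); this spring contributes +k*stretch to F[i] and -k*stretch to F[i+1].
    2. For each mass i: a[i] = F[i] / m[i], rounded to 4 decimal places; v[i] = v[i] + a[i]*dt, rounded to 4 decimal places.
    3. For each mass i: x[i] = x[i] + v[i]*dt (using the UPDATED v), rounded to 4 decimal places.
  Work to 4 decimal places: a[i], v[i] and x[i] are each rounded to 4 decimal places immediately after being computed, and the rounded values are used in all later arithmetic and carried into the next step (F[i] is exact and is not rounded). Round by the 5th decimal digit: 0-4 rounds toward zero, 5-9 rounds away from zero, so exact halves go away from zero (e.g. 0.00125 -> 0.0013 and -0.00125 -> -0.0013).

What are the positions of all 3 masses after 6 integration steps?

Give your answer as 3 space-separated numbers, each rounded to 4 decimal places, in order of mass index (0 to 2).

Answer: 2.4471 5.2368 9.7160

Derivation:
Step 0: x=[1.0000 7.0000 10.0000] v=[-1.0000 0.0000 0.0000]
Step 1: x=[1.0200 6.8800 10.0000] v=[0.2000 -1.2000 0.0000]
Step 2: x=[1.1544 6.6504 9.9952] v=[1.3440 -2.2960 -0.0480]
Step 3: x=[1.3886 6.3348 9.9766] v=[2.3424 -3.1565 -0.1859]
Step 4: x=[1.7007 5.9670 9.9323] v=[3.1209 -3.6783 -0.4426]
Step 5: x=[2.0634 5.5871 9.8494] v=[3.6274 -3.7987 -0.8287]
Step 6: x=[2.4471 5.2368 9.7160] v=[3.8369 -3.5033 -1.3336]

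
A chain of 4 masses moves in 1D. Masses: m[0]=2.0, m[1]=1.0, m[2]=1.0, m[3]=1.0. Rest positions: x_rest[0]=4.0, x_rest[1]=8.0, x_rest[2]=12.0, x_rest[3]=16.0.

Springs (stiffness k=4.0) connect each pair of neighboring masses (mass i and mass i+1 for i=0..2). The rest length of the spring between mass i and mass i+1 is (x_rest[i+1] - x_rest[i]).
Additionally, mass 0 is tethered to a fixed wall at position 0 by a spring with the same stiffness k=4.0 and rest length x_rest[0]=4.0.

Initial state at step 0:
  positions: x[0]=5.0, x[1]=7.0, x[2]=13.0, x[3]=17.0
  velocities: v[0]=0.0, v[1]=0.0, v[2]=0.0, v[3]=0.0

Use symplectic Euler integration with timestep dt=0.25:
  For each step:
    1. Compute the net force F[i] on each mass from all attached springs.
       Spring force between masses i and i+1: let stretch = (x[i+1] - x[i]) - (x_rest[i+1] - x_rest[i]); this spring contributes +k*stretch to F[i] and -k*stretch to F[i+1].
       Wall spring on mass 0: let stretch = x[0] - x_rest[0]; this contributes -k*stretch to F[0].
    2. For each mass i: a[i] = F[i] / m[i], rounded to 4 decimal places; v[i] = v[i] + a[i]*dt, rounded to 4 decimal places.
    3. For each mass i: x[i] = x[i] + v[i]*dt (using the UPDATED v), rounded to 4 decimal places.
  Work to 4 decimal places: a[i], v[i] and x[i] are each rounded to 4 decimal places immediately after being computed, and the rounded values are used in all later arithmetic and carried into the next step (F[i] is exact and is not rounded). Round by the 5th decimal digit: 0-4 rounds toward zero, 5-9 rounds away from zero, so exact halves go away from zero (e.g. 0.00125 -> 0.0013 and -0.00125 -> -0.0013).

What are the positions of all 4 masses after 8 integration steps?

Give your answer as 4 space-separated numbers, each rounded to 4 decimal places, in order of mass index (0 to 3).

Answer: 4.3731 7.4560 11.3538 16.9168

Derivation:
Step 0: x=[5.0000 7.0000 13.0000 17.0000] v=[0.0000 0.0000 0.0000 0.0000]
Step 1: x=[4.6250 8.0000 12.5000 17.0000] v=[-1.5000 4.0000 -2.0000 0.0000]
Step 2: x=[4.0938 9.2813 12.0000 16.8750] v=[-2.1250 5.1250 -2.0000 -0.5000]
Step 3: x=[3.6993 9.9454 12.0391 16.5313] v=[-1.5782 2.6562 0.1563 -1.3750]
Step 4: x=[3.6231 9.5714 12.6778 16.0645] v=[-0.3048 -1.4962 2.5548 -1.8672]
Step 5: x=[3.8376 8.4869 13.3866 15.7510] v=[0.8578 -4.3381 2.8351 -1.2539]
Step 6: x=[4.1535 7.4650 13.4616 15.8464] v=[1.2637 -4.0877 0.2998 0.3817]
Step 7: x=[4.3642 7.1144 12.6336 16.3456] v=[0.8427 -1.4026 -3.3120 1.9969]
Step 8: x=[4.3731 7.4560 11.3538 16.9168] v=[0.0357 1.3664 -5.1192 2.2849]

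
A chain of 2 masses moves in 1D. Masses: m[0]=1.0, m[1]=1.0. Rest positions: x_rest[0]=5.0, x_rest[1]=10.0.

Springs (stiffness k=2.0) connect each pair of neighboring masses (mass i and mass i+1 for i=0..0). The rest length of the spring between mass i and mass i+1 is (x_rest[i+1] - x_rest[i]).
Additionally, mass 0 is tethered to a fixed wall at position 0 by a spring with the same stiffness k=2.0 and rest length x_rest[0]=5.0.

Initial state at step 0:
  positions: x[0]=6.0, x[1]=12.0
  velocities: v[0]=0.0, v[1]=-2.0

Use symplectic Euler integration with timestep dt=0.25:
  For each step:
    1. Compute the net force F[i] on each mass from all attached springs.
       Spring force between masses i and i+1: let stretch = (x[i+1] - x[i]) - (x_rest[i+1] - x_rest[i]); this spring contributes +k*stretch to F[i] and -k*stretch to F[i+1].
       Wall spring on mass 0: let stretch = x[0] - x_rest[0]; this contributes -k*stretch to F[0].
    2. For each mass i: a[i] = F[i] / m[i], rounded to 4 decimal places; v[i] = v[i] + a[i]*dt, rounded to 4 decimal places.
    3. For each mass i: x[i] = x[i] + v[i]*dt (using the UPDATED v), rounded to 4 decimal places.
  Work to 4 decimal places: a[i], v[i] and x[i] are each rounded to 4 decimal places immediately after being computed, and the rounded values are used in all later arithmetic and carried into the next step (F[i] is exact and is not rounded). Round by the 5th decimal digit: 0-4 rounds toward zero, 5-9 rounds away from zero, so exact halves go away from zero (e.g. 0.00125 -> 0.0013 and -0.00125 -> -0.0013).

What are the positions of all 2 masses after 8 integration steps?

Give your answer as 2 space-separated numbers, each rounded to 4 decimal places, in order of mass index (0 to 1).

Answer: 3.2045 8.0914

Derivation:
Step 0: x=[6.0000 12.0000] v=[0.0000 -2.0000]
Step 1: x=[6.0000 11.3750] v=[0.0000 -2.5000]
Step 2: x=[5.9219 10.7031] v=[-0.3125 -2.6875]
Step 3: x=[5.7012 10.0586] v=[-0.8829 -2.5781]
Step 4: x=[5.3125 9.4944] v=[-1.5548 -2.2568]
Step 5: x=[4.7825 9.0325] v=[-2.1201 -1.8478]
Step 6: x=[4.1859 8.6643] v=[-2.3864 -1.4728]
Step 7: x=[3.6259 8.3613] v=[-2.2402 -1.2120]
Step 8: x=[3.2045 8.0914] v=[-1.6855 -1.0797]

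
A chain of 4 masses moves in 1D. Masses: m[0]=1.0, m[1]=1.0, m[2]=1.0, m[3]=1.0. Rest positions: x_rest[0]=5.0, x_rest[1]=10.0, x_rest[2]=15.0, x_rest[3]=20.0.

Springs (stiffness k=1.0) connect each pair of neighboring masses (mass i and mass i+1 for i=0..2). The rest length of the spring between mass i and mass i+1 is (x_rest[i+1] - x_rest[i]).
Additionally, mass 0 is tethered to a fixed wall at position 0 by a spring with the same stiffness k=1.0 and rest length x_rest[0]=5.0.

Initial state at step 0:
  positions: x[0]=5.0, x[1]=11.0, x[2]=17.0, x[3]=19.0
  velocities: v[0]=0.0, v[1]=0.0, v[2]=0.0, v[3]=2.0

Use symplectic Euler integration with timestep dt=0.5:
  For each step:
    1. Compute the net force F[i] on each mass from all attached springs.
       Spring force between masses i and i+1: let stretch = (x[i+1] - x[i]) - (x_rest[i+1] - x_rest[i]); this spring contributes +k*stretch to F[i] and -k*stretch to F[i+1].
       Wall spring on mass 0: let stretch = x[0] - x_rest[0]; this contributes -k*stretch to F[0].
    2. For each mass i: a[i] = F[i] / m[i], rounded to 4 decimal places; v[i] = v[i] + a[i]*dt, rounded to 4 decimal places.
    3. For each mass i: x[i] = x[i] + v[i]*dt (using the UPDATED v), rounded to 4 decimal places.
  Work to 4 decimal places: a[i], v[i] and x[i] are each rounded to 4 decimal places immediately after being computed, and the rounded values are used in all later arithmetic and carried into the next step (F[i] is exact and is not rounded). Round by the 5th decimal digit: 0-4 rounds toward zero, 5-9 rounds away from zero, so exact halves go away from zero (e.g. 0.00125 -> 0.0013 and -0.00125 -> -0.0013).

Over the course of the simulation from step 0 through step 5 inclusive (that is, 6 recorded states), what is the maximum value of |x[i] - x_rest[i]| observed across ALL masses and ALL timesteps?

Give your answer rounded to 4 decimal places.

Step 0: x=[5.0000 11.0000 17.0000 19.0000] v=[0.0000 0.0000 0.0000 2.0000]
Step 1: x=[5.2500 11.0000 16.0000 20.7500] v=[0.5000 0.0000 -2.0000 3.5000]
Step 2: x=[5.6250 10.8125 14.9375 22.5625] v=[0.7500 -0.3750 -2.1250 3.6250]
Step 3: x=[5.8907 10.3594 14.7500 23.7188] v=[0.5313 -0.9063 -0.3750 2.3125]
Step 4: x=[5.8009 9.8867 15.7071 23.8829] v=[-0.1797 -0.9454 1.9141 0.3281]
Step 5: x=[5.2823 9.8477 17.2530 23.2530] v=[-1.0373 -0.0781 3.0918 -1.2598]
Max displacement = 3.8829

Answer: 3.8829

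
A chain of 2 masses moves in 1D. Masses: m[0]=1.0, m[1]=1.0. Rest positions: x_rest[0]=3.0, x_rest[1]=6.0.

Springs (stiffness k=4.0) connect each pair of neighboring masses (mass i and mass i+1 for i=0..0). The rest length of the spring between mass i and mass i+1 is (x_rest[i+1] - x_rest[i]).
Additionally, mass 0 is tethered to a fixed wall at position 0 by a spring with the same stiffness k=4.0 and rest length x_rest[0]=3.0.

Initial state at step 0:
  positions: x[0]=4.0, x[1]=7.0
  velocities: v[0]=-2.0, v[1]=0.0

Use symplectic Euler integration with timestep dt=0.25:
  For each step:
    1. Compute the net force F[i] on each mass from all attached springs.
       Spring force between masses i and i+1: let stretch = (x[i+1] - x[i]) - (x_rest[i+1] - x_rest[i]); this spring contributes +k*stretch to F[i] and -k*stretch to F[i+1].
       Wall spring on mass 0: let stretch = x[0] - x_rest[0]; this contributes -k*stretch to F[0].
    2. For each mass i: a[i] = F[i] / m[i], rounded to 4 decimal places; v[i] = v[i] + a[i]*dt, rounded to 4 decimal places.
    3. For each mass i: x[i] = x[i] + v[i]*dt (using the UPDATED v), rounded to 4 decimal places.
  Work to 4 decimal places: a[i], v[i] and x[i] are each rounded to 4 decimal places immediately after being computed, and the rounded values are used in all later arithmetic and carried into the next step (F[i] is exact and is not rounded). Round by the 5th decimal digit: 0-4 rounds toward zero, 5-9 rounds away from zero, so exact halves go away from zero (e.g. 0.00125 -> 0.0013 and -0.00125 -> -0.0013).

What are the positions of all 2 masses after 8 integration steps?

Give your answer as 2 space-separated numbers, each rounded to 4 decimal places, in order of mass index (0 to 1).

Answer: 2.1115 4.4952

Derivation:
Step 0: x=[4.0000 7.0000] v=[-2.0000 0.0000]
Step 1: x=[3.2500 7.0000] v=[-3.0000 0.0000]
Step 2: x=[2.6250 6.8125] v=[-2.5000 -0.7500]
Step 3: x=[2.3906 6.3281] v=[-0.9375 -1.9375]
Step 4: x=[2.5430 5.6094] v=[0.6094 -2.8750]
Step 5: x=[2.8262 4.8741] v=[1.1328 -2.9414]
Step 6: x=[2.9148 4.3768] v=[0.3545 -1.9893]
Step 7: x=[2.6402 4.2640] v=[-1.0983 -0.4513]
Step 8: x=[2.1115 4.4952] v=[-2.1147 0.9249]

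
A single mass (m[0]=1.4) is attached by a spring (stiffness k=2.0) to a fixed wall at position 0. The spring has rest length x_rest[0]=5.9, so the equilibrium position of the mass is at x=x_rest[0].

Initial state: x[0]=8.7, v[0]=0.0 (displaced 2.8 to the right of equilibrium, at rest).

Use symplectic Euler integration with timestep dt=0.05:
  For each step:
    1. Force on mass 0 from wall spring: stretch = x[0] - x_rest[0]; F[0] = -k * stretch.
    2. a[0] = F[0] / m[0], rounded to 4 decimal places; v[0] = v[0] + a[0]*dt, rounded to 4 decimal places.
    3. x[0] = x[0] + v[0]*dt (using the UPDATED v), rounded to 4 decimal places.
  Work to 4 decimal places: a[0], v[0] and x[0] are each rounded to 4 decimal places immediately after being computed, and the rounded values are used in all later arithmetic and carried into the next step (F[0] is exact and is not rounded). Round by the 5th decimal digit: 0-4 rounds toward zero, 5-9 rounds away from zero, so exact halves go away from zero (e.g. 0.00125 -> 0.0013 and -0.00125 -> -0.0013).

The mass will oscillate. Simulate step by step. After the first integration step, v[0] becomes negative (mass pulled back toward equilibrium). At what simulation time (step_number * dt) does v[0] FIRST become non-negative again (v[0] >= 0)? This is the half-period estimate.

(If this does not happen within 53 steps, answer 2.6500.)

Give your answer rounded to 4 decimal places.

Step 0: x=[8.7000] v=[0.0000]
Step 1: x=[8.6900] v=[-0.2000]
Step 2: x=[8.6700] v=[-0.3993]
Step 3: x=[8.6401] v=[-0.5972]
Step 4: x=[8.6005] v=[-0.7929]
Step 5: x=[8.5512] v=[-0.9858]
Step 6: x=[8.4924] v=[-1.1752]
Step 7: x=[8.4244] v=[-1.3604]
Step 8: x=[8.3474] v=[-1.5407]
Step 9: x=[8.2616] v=[-1.7155]
Step 10: x=[8.1674] v=[-1.8842]
Step 11: x=[8.0651] v=[-2.0462]
Step 12: x=[7.9551] v=[-2.2009]
Step 13: x=[7.8377] v=[-2.3477]
Step 14: x=[7.7134] v=[-2.4861]
Step 15: x=[7.5826] v=[-2.6156]
Step 16: x=[7.4458] v=[-2.7358]
Step 17: x=[7.3035] v=[-2.8462]
Step 18: x=[7.1562] v=[-2.9465]
Step 19: x=[7.0044] v=[-3.0362]
Step 20: x=[6.8486] v=[-3.1151]
Step 21: x=[6.6895] v=[-3.1829]
Step 22: x=[6.5275] v=[-3.2393]
Step 23: x=[6.3633] v=[-3.2841]
Step 24: x=[6.1974] v=[-3.3172]
Step 25: x=[6.0305] v=[-3.3384]
Step 26: x=[5.8631] v=[-3.3477]
Step 27: x=[5.6958] v=[-3.3451]
Step 28: x=[5.5293] v=[-3.3305]
Step 29: x=[5.3641] v=[-3.3040]
Step 30: x=[5.2008] v=[-3.2657]
Step 31: x=[5.0400] v=[-3.2158]
Step 32: x=[4.8823] v=[-3.1544]
Step 33: x=[4.7282] v=[-3.0817]
Step 34: x=[4.5783] v=[-2.9980]
Step 35: x=[4.4331] v=[-2.9036]
Step 36: x=[4.2932] v=[-2.7988]
Step 37: x=[4.1590] v=[-2.6840]
Step 38: x=[4.0310] v=[-2.5596]
Step 39: x=[3.9097] v=[-2.4261]
Step 40: x=[3.7955] v=[-2.2839]
Step 41: x=[3.6888] v=[-2.1336]
Step 42: x=[3.5900] v=[-1.9757]
Step 43: x=[3.4995] v=[-1.8107]
Step 44: x=[3.4175] v=[-1.6392]
Step 45: x=[3.3444] v=[-1.4619]
Step 46: x=[3.2804] v=[-1.2794]
Step 47: x=[3.2258] v=[-1.0923]
Step 48: x=[3.1807] v=[-0.9013]
Step 49: x=[3.1453] v=[-0.7071]
Step 50: x=[3.1198] v=[-0.5103]
Step 51: x=[3.1042] v=[-0.3117]
Step 52: x=[3.0986] v=[-0.1120]
Step 53: x=[3.1030] v=[0.0881]
First v>=0 after going negative at step 53, time=2.6500

Answer: 2.6500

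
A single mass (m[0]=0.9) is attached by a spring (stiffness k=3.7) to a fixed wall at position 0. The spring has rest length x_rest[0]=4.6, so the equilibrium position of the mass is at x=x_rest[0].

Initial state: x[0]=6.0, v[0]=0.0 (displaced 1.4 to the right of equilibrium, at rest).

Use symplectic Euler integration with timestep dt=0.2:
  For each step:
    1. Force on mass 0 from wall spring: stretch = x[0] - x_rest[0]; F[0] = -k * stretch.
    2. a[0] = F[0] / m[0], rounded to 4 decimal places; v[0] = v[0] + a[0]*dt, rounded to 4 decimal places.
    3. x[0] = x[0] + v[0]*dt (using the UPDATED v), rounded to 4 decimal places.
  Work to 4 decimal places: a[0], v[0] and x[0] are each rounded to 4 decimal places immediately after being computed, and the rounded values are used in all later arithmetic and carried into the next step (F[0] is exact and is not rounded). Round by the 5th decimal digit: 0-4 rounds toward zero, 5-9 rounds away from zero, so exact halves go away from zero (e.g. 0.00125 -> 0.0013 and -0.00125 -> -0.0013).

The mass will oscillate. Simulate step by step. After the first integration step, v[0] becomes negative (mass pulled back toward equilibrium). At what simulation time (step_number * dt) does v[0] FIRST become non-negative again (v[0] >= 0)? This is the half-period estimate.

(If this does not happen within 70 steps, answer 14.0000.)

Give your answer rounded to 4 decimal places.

Step 0: x=[6.0000] v=[0.0000]
Step 1: x=[5.7698] v=[-1.1511]
Step 2: x=[5.3472] v=[-2.1129]
Step 3: x=[4.8017] v=[-2.7273]
Step 4: x=[4.2231] v=[-2.8931]
Step 5: x=[3.7065] v=[-2.5832]
Step 6: x=[3.3368] v=[-1.8485]
Step 7: x=[3.1748] v=[-0.8099]
Step 8: x=[3.2472] v=[0.3619]
First v>=0 after going negative at step 8, time=1.6000

Answer: 1.6000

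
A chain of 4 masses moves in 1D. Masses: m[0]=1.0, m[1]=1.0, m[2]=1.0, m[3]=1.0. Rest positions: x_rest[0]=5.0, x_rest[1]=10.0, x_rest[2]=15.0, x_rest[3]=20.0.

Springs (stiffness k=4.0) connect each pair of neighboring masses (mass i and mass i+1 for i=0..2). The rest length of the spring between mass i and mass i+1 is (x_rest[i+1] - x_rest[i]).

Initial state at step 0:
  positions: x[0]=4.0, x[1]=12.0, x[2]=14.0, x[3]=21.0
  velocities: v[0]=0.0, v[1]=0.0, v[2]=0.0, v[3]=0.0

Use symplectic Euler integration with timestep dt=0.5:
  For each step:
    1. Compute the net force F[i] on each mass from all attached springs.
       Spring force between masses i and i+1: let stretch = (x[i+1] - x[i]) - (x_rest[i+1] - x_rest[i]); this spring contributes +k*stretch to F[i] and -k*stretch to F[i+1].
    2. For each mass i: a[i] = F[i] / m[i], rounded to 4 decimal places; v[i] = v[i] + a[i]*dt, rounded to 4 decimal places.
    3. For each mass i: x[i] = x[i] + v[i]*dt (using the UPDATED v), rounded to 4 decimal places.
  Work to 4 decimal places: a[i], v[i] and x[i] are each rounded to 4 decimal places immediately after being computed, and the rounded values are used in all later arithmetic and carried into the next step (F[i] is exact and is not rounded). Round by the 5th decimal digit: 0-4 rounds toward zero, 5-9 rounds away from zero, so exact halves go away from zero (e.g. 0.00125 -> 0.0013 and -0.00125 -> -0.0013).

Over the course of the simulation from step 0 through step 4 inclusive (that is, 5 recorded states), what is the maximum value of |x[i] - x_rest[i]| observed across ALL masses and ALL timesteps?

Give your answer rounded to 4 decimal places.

Answer: 4.0000

Derivation:
Step 0: x=[4.0000 12.0000 14.0000 21.0000] v=[0.0000 0.0000 0.0000 0.0000]
Step 1: x=[7.0000 6.0000 19.0000 19.0000] v=[6.0000 -12.0000 10.0000 -4.0000]
Step 2: x=[4.0000 14.0000 11.0000 22.0000] v=[-6.0000 16.0000 -16.0000 6.0000]
Step 3: x=[6.0000 9.0000 17.0000 19.0000] v=[4.0000 -10.0000 12.0000 -6.0000]
Step 4: x=[6.0000 9.0000 17.0000 19.0000] v=[0.0000 0.0000 0.0000 0.0000]
Max displacement = 4.0000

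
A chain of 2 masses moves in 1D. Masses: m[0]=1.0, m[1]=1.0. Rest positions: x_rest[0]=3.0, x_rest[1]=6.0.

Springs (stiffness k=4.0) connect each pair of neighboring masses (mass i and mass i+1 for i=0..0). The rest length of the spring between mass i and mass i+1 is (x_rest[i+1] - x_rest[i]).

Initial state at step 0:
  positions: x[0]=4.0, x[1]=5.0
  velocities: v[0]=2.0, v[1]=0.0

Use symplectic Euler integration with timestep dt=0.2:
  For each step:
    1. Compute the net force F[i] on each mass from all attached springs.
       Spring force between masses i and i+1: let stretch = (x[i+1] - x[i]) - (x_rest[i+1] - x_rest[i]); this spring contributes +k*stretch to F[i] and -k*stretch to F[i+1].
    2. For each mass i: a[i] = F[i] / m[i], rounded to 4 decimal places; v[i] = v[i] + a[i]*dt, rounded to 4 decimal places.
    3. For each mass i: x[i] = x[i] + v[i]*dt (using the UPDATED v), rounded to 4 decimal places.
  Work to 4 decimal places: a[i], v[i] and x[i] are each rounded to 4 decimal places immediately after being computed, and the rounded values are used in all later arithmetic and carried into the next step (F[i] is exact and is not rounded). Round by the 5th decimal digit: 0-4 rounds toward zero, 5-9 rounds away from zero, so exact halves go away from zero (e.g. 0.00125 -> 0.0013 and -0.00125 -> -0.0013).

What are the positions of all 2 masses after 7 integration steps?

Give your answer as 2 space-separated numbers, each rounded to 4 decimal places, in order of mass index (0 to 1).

Answer: 3.7010 8.0990

Derivation:
Step 0: x=[4.0000 5.0000] v=[2.0000 0.0000]
Step 1: x=[4.0800 5.3200] v=[0.4000 1.6000]
Step 2: x=[3.8784 5.9216] v=[-1.0080 3.0080]
Step 3: x=[3.5237 6.6763] v=[-1.7734 3.7734]
Step 4: x=[3.1934 7.4066] v=[-1.6513 3.6513]
Step 5: x=[3.0573 7.9427] v=[-0.6807 2.6807]
Step 6: x=[3.2228 8.1772] v=[0.8276 1.1724]
Step 7: x=[3.7010 8.0990] v=[2.3911 -0.3911]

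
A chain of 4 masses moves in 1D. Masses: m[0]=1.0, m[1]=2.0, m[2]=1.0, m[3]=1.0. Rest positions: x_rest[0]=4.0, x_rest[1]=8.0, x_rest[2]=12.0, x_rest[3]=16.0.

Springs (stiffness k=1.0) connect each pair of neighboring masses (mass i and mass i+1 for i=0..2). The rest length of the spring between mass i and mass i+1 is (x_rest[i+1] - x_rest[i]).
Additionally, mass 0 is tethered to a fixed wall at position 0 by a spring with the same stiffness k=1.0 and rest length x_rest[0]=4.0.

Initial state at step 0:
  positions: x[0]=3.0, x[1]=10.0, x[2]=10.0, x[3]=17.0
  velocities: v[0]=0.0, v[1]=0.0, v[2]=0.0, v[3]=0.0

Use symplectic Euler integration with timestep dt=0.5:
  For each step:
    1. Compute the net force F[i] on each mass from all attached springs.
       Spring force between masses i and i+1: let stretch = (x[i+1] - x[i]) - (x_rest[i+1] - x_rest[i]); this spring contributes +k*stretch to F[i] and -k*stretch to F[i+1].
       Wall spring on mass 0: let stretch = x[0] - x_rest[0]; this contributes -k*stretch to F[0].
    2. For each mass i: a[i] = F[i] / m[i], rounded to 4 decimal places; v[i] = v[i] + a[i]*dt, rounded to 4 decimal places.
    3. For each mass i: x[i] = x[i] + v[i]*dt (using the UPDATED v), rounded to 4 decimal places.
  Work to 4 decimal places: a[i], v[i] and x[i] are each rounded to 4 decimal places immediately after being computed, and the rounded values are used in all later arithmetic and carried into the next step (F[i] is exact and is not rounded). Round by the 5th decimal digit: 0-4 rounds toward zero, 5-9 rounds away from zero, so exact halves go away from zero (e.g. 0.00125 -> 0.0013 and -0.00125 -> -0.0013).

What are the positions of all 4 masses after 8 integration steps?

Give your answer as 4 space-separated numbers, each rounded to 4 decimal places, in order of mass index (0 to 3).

Answer: 2.6707 8.1836 11.4497 17.0916

Derivation:
Step 0: x=[3.0000 10.0000 10.0000 17.0000] v=[0.0000 0.0000 0.0000 0.0000]
Step 1: x=[4.0000 9.1250 11.7500 16.2500] v=[2.0000 -1.7500 3.5000 -1.5000]
Step 2: x=[5.2813 7.9375 13.9688 15.3750] v=[2.5625 -2.3750 4.4375 -1.7500]
Step 3: x=[5.9063 7.1719 15.0313 15.1485] v=[1.2500 -1.5312 2.1250 -0.4531]
Step 4: x=[5.3711 7.2306 14.1583 15.8927] v=[-1.0704 0.1173 -1.7461 1.4883]
Step 5: x=[3.9580 7.9228 11.9869 17.2033] v=[-2.8262 1.3844 -4.3428 2.6211]
Step 6: x=[2.5466 8.6275 10.1036 18.2098] v=[-2.8228 1.4093 -3.7667 2.0129]
Step 7: x=[2.0188 8.7566 9.8778 18.1897] v=[-1.0557 0.2581 -0.4517 -0.0402]
Step 8: x=[2.6707 8.1836 11.4497 17.0916] v=[1.3038 -1.1461 3.1437 -2.1962]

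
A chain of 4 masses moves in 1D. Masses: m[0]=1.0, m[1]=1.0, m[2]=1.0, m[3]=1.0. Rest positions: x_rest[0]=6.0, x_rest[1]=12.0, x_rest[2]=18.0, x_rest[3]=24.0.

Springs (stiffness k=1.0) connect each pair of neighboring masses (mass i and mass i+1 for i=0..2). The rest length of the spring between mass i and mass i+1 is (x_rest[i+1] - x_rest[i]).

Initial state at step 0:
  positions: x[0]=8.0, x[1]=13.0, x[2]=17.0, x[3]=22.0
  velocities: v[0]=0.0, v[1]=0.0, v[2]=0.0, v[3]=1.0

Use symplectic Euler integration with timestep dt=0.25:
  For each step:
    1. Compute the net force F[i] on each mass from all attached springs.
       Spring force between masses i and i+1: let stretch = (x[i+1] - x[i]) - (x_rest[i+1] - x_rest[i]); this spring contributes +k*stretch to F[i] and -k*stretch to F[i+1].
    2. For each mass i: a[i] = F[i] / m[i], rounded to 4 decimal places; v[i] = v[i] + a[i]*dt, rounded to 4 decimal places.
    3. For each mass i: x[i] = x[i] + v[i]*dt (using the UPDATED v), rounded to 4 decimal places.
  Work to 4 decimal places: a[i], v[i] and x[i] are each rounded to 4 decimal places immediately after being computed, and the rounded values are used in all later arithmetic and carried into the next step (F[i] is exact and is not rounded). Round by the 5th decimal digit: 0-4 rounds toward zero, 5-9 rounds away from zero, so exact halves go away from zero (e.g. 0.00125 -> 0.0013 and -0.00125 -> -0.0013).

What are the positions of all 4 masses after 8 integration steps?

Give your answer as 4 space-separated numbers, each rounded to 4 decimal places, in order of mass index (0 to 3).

Step 0: x=[8.0000 13.0000 17.0000 22.0000] v=[0.0000 0.0000 0.0000 1.0000]
Step 1: x=[7.9375 12.9375 17.0625 22.3125] v=[-0.2500 -0.2500 0.2500 1.2500]
Step 2: x=[7.8125 12.8203 17.1953 22.6719] v=[-0.5000 -0.4688 0.5313 1.4375]
Step 3: x=[7.6255 12.6636 17.3970 23.0640] v=[-0.7481 -0.6270 0.8067 1.5684]
Step 4: x=[7.3784 12.4878 17.6570 23.4769] v=[-0.9886 -0.7032 1.0401 1.6517]
Step 5: x=[7.0756 12.3157 17.9577 23.9011] v=[-1.2113 -0.6883 1.2028 1.6967]
Step 6: x=[6.7253 12.1688 18.2773 24.3288] v=[-1.4013 -0.5878 1.2782 1.7109]
Step 7: x=[6.3402 12.0634 18.5933 24.7533] v=[-1.5404 -0.4216 1.2640 1.6980]
Step 8: x=[5.9378 12.0084 18.8862 25.1678] v=[-1.6096 -0.2199 1.1715 1.6580]

Answer: 5.9378 12.0084 18.8862 25.1678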